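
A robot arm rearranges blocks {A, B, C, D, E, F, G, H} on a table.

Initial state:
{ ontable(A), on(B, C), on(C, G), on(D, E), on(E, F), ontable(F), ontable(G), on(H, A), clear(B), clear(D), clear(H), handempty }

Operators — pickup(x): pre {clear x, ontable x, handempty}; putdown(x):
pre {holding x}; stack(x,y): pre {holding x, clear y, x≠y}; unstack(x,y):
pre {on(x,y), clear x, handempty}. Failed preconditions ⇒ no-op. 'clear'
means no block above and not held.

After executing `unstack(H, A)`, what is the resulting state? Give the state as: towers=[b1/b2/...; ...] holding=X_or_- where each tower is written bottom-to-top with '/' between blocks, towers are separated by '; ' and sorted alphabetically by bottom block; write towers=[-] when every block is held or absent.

before: towers=[A/H; F/E/D; G/C/B] holding=-
pre[unstack(H, A)]: on(H,A) yes, clear(H) yes, handempty yes
all met → apply unstack(H, A)
after:  towers=[A; F/E/D; G/C/B] holding=H

towers=[A; F/E/D; G/C/B] holding=H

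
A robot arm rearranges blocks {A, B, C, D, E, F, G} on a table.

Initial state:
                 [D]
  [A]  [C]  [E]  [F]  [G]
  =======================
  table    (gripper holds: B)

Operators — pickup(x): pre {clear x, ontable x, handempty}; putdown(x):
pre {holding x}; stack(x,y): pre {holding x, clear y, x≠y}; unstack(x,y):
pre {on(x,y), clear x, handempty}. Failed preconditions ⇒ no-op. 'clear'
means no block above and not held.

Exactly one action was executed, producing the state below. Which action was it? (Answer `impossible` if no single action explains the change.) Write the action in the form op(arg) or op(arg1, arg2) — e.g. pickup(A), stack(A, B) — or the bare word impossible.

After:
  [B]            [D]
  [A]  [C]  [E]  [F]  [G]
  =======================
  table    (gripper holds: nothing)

target: towers=[A/B; C; E; F/D; G] holding=-
        putdown(B) → towers=[A; B; C; E; F/D; G] holding=-
       stack(B, G) → towers=[A; C; E; F/D; G/B] holding=-
       stack(B, D) → towers=[A; C; E; F/D/B; G] holding=-
       stack(B, A) → towers=[A/B; C; E; F/D; G] holding=-  ← match
       stack(B, E) → towers=[A; C; E/B; F/D; G] holding=-
       stack(B, C) → towers=[A; C/B; E; F/D; G] holding=-

stack(B, A)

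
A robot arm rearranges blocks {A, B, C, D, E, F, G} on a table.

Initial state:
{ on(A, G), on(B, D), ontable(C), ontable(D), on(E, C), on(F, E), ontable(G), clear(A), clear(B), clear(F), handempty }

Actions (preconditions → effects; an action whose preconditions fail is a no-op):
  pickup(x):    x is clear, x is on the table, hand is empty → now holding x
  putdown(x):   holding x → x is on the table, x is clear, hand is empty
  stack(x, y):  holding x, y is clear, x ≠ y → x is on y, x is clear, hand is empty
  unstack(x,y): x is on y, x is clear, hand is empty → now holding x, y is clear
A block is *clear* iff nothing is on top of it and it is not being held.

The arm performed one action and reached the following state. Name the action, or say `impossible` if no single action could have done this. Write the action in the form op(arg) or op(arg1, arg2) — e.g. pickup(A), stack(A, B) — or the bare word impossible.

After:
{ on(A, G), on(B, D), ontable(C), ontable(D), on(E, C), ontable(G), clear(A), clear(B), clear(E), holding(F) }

unstack(F, E)

target: towers=[C/E; D/B; G/A] holding=F
     unstack(B, D) → towers=[C/E/F; D; G/A] holding=B
     unstack(F, E) → towers=[C/E; D/B; G/A] holding=F  ← match
     unstack(A, G) → towers=[C/E/F; D/B; G] holding=A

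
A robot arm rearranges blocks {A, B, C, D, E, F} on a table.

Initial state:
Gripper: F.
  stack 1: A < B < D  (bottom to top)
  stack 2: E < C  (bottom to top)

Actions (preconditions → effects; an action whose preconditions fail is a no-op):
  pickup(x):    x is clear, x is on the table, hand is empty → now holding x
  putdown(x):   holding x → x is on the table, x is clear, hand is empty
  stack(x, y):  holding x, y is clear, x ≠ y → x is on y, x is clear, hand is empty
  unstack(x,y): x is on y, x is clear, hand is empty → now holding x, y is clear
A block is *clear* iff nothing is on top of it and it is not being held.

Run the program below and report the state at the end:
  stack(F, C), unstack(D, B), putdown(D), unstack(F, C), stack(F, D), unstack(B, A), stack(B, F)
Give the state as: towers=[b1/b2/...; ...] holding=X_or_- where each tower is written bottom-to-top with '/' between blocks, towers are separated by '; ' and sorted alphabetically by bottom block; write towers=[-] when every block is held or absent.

towers=[A; D/F/B; E/C] holding=-

step 1 (stack(F, C)): towers=[A/B/D; E/C/F] holding=-
step 2 (unstack(D, B)): towers=[A/B; E/C/F] holding=D
step 3 (putdown(D)): towers=[A/B; D; E/C/F] holding=-
step 4 (unstack(F, C)): towers=[A/B; D; E/C] holding=F
step 5 (stack(F, D)): towers=[A/B; D/F; E/C] holding=-
step 6 (unstack(B, A)): towers=[A; D/F; E/C] holding=B
step 7 (stack(B, F)): towers=[A; D/F/B; E/C] holding=-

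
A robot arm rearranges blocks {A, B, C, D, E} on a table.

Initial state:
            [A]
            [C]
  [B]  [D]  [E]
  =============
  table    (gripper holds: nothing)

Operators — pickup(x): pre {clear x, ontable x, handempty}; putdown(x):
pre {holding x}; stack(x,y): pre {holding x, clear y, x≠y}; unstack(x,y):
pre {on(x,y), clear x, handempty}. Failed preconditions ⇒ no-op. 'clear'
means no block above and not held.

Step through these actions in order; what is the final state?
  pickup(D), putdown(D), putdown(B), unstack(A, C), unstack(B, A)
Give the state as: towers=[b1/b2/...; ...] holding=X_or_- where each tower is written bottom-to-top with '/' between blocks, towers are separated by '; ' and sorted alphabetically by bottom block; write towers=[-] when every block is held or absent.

step 1 (pickup(D)): towers=[B; E/C/A] holding=D
step 2 (putdown(D)): towers=[B; D; E/C/A] holding=-
step 3 (putdown(B)) [no-op]: towers=[B; D; E/C/A] holding=-
step 4 (unstack(A, C)): towers=[B; D; E/C] holding=A
step 5 (unstack(B, A)) [no-op]: towers=[B; D; E/C] holding=A

towers=[B; D; E/C] holding=A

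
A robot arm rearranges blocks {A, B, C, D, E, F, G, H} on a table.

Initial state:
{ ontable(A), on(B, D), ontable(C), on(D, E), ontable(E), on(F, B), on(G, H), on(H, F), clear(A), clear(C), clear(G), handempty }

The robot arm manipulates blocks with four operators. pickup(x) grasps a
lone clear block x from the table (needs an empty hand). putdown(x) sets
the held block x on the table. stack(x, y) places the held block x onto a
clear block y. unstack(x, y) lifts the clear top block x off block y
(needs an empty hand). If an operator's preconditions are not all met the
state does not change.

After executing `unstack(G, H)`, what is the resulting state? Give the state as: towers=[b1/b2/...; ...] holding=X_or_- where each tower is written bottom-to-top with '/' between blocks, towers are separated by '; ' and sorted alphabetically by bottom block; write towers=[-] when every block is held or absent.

before: towers=[A; C; E/D/B/F/H/G] holding=-
pre[unstack(G, H)]: on(G,H) yes, clear(G) yes, handempty yes
all met → apply unstack(G, H)
after:  towers=[A; C; E/D/B/F/H] holding=G

towers=[A; C; E/D/B/F/H] holding=G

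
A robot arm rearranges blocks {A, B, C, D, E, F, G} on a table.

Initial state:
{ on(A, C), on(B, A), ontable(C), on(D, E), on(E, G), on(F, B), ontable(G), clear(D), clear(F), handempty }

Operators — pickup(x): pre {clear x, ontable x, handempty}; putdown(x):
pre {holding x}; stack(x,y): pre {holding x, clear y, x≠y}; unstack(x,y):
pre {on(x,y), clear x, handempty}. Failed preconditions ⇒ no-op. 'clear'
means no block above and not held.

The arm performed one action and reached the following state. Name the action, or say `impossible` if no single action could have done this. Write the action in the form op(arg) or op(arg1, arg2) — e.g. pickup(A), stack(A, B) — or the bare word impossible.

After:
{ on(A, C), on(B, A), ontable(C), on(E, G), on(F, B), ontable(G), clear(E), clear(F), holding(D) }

target: towers=[C/A/B/F; G/E] holding=D
     unstack(F, B) → towers=[C/A/B; G/E/D] holding=F
     unstack(D, E) → towers=[C/A/B/F; G/E] holding=D  ← match

unstack(D, E)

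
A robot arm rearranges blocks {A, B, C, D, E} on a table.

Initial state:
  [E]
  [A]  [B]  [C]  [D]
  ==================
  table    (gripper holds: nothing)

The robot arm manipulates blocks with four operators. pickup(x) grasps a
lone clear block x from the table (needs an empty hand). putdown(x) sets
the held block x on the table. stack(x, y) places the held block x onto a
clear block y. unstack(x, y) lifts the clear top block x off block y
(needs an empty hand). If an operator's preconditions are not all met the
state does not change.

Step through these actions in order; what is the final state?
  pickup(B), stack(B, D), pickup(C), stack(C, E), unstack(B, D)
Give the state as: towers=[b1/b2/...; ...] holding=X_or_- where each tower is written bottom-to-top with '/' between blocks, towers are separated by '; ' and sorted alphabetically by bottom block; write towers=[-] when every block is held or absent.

towers=[A/E/C; D] holding=B

step 1 (pickup(B)): towers=[A/E; C; D] holding=B
step 2 (stack(B, D)): towers=[A/E; C; D/B] holding=-
step 3 (pickup(C)): towers=[A/E; D/B] holding=C
step 4 (stack(C, E)): towers=[A/E/C; D/B] holding=-
step 5 (unstack(B, D)): towers=[A/E/C; D] holding=B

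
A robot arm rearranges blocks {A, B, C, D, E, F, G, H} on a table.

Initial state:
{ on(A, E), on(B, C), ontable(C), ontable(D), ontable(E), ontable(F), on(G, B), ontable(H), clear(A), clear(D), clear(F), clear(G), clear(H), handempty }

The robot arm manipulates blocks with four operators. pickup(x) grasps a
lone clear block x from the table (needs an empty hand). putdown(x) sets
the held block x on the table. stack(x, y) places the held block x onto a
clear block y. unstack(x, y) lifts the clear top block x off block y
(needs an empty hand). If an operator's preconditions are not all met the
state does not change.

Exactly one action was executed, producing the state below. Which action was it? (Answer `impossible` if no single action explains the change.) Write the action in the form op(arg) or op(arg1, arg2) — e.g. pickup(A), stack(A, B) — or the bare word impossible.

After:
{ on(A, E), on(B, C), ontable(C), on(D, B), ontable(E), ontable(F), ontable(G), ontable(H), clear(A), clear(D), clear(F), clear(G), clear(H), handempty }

impossible

target: towers=[C/B/D; E/A; F; G; H] holding=-
     unstack(G, B) → towers=[C/B; D; E/A; F; H] holding=G
     unstack(A, E) → towers=[C/B/G; D; E; F; H] holding=A
         pickup(H) → towers=[C/B/G; D; E/A; F] holding=H
         pickup(F) → towers=[C/B/G; D; E/A; H] holding=F
         pickup(D) → towers=[C/B/G; E/A; F; H] holding=D
none of the 5 applicable actions match → impossible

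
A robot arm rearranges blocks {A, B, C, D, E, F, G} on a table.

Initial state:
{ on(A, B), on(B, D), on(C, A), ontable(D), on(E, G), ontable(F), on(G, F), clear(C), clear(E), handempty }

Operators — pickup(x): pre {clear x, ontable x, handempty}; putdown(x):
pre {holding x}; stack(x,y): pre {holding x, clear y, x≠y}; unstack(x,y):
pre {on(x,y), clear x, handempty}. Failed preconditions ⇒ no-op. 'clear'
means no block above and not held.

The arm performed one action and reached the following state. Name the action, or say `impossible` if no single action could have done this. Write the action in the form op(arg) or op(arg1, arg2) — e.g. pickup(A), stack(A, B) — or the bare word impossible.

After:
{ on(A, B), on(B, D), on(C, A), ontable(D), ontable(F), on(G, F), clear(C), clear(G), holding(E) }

target: towers=[D/B/A/C; F/G] holding=E
     unstack(E, G) → towers=[D/B/A/C; F/G] holding=E  ← match
     unstack(C, A) → towers=[D/B/A; F/G/E] holding=C

unstack(E, G)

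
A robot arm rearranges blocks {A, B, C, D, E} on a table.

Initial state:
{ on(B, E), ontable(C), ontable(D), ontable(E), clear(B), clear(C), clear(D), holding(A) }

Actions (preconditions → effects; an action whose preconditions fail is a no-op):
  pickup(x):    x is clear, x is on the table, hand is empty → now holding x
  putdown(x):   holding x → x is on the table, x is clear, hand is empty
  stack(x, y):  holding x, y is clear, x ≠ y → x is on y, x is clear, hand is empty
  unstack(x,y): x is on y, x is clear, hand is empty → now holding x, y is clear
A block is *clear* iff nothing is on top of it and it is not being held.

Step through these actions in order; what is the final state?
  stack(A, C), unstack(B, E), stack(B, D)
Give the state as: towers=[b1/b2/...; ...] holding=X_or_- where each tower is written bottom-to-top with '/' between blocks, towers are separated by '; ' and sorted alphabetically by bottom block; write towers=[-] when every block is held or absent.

towers=[C/A; D/B; E] holding=-

step 1 (stack(A, C)): towers=[C/A; D; E/B] holding=-
step 2 (unstack(B, E)): towers=[C/A; D; E] holding=B
step 3 (stack(B, D)): towers=[C/A; D/B; E] holding=-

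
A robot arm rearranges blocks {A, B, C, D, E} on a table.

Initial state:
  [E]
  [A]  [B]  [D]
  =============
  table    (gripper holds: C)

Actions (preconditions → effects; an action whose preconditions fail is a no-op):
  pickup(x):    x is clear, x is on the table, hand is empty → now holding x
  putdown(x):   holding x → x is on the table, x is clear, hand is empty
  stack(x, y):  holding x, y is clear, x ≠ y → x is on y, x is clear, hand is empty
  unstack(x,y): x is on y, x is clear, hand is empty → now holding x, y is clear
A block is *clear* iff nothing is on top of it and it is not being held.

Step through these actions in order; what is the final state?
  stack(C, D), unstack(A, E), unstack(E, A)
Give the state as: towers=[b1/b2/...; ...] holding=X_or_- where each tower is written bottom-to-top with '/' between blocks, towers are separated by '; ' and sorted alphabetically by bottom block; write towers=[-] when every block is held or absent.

step 1 (stack(C, D)): towers=[A/E; B; D/C] holding=-
step 2 (unstack(A, E)) [no-op]: towers=[A/E; B; D/C] holding=-
step 3 (unstack(E, A)): towers=[A; B; D/C] holding=E

towers=[A; B; D/C] holding=E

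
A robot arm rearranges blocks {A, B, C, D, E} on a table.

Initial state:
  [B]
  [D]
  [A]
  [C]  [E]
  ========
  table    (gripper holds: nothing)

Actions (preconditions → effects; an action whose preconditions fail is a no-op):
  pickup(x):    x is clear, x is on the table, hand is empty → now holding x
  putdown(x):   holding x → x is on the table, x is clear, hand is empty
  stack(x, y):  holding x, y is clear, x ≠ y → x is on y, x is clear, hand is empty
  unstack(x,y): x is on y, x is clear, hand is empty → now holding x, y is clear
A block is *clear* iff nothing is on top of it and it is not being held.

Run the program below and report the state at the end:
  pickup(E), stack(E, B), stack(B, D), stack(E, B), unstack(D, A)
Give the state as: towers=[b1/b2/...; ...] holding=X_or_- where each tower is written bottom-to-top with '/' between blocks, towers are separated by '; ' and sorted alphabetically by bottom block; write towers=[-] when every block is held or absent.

towers=[C/A/D/B/E] holding=-

step 1 (pickup(E)): towers=[C/A/D/B] holding=E
step 2 (stack(E, B)): towers=[C/A/D/B/E] holding=-
step 3 (stack(B, D)) [no-op]: towers=[C/A/D/B/E] holding=-
step 4 (stack(E, B)) [no-op]: towers=[C/A/D/B/E] holding=-
step 5 (unstack(D, A)) [no-op]: towers=[C/A/D/B/E] holding=-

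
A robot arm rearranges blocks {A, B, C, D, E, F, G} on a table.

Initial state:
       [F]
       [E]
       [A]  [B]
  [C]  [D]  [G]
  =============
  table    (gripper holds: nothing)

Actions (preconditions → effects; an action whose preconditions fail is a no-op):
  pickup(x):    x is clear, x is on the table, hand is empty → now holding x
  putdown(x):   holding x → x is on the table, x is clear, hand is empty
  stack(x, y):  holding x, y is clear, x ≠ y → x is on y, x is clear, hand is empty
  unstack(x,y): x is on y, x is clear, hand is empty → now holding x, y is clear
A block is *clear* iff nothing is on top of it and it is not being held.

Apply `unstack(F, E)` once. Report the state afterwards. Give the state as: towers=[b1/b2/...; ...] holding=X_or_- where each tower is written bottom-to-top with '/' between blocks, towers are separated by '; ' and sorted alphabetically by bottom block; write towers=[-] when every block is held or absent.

towers=[C; D/A/E; G/B] holding=F

before: towers=[C; D/A/E/F; G/B] holding=-
pre[unstack(F, E)]: on(F,E) ✓, clear(F) ✓, handempty ✓
all met → apply unstack(F, E)
after:  towers=[C; D/A/E; G/B] holding=F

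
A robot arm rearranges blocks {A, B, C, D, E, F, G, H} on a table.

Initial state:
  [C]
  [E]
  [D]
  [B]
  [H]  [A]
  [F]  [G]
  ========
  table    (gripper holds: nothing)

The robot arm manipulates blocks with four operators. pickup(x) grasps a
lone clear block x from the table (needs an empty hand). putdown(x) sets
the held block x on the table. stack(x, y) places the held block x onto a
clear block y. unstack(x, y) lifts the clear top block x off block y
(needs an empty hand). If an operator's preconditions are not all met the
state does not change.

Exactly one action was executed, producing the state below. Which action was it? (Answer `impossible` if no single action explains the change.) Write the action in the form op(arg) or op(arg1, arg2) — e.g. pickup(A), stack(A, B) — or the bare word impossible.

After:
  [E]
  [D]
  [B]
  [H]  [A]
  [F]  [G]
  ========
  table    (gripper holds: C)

target: towers=[F/H/B/D/E; G/A] holding=C
     unstack(A, G) → towers=[F/H/B/D/E/C; G] holding=A
     unstack(C, E) → towers=[F/H/B/D/E; G/A] holding=C  ← match

unstack(C, E)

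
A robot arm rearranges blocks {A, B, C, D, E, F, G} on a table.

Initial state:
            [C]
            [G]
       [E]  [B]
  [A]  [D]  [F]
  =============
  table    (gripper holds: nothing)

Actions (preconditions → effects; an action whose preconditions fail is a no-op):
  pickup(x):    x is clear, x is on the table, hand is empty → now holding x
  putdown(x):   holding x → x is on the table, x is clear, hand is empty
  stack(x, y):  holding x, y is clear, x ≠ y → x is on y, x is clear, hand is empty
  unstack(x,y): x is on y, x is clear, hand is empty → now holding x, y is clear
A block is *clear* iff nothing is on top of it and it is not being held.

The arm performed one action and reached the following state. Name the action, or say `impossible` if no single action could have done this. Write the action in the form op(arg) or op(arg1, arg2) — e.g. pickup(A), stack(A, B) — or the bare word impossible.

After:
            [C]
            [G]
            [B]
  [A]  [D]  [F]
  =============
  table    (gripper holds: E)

target: towers=[A; D; F/B/G/C] holding=E
         pickup(A) → towers=[D/E; F/B/G/C] holding=A
     unstack(E, D) → towers=[A; D; F/B/G/C] holding=E  ← match
     unstack(C, G) → towers=[A; D/E; F/B/G] holding=C

unstack(E, D)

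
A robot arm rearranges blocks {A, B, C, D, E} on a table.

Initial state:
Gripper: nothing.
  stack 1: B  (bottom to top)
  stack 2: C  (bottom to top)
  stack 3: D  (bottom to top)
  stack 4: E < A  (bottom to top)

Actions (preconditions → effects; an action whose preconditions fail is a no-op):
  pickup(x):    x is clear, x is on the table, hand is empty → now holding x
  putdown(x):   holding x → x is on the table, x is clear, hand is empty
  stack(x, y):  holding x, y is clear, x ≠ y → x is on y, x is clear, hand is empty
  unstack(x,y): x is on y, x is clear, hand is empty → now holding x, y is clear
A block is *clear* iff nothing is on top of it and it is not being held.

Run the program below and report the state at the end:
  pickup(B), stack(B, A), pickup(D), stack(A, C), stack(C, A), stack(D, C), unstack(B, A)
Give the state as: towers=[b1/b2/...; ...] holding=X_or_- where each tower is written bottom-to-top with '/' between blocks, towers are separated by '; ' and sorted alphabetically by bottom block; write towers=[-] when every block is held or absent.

towers=[C/D; E/A] holding=B

step 1 (pickup(B)): towers=[C; D; E/A] holding=B
step 2 (stack(B, A)): towers=[C; D; E/A/B] holding=-
step 3 (pickup(D)): towers=[C; E/A/B] holding=D
step 4 (stack(A, C)) [no-op]: towers=[C; E/A/B] holding=D
step 5 (stack(C, A)) [no-op]: towers=[C; E/A/B] holding=D
step 6 (stack(D, C)): towers=[C/D; E/A/B] holding=-
step 7 (unstack(B, A)): towers=[C/D; E/A] holding=B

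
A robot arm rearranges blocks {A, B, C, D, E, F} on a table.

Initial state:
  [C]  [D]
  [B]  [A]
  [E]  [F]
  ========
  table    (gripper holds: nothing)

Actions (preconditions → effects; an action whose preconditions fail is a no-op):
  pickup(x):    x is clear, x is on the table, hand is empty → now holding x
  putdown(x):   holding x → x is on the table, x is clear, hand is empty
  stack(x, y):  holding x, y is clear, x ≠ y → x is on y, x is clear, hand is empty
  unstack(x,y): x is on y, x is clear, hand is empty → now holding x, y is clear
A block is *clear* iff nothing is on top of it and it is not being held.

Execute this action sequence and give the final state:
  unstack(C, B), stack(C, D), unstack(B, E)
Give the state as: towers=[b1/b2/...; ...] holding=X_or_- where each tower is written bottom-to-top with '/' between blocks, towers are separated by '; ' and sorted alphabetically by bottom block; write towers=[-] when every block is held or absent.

step 1 (unstack(C, B)): towers=[E/B; F/A/D] holding=C
step 2 (stack(C, D)): towers=[E/B; F/A/D/C] holding=-
step 3 (unstack(B, E)): towers=[E; F/A/D/C] holding=B

towers=[E; F/A/D/C] holding=B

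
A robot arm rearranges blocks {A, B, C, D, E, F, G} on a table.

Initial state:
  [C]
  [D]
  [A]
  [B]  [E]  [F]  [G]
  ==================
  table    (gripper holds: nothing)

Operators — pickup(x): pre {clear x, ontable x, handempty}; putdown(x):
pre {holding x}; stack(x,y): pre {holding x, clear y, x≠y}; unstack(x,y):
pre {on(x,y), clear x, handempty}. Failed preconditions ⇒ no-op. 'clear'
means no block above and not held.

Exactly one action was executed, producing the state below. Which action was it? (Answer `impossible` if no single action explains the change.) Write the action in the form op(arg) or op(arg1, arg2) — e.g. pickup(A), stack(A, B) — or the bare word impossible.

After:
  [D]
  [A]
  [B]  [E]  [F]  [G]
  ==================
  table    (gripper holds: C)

unstack(C, D)

target: towers=[B/A/D; E; F; G] holding=C
         pickup(F) → towers=[B/A/D/C; E; G] holding=F
         pickup(G) → towers=[B/A/D/C; E; F] holding=G
         pickup(E) → towers=[B/A/D/C; F; G] holding=E
     unstack(C, D) → towers=[B/A/D; E; F; G] holding=C  ← match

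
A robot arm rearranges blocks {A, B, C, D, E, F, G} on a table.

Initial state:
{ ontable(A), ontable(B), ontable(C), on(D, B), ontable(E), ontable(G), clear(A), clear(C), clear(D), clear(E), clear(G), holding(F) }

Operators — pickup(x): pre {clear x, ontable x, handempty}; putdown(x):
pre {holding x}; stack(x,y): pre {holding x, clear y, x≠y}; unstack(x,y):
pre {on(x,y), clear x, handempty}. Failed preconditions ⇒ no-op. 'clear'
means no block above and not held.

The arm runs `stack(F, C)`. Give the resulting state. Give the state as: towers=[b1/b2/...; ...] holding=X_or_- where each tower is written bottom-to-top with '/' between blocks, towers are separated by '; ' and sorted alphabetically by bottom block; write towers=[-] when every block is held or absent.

before: towers=[A; B/D; C; E; G] holding=F
pre[stack(F, C)]: holding(F) ok, clear(C) ok, F≠C ok
all met → apply stack(F, C)
after:  towers=[A; B/D; C/F; E; G] holding=-

towers=[A; B/D; C/F; E; G] holding=-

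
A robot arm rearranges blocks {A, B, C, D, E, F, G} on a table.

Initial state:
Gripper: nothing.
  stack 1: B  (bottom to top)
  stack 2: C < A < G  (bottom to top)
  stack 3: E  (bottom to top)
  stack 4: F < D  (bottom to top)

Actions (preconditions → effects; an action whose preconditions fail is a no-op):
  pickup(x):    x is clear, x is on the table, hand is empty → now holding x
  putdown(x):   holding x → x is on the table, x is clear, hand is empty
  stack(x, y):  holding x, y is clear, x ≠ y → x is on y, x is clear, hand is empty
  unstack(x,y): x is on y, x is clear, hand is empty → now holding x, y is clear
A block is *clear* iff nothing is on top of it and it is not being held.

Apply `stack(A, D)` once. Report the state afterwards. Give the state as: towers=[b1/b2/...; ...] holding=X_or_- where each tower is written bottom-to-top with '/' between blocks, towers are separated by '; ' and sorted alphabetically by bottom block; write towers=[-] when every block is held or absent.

before: towers=[B; C/A/G; E; F/D] holding=-
pre[stack(A, D)]: holding(A) ✗, clear(D) ✓, A≠D ✓
holding(A) unmet → stack(A, D) is a no-op
after:  towers=[B; C/A/G; E; F/D] holding=-

towers=[B; C/A/G; E; F/D] holding=-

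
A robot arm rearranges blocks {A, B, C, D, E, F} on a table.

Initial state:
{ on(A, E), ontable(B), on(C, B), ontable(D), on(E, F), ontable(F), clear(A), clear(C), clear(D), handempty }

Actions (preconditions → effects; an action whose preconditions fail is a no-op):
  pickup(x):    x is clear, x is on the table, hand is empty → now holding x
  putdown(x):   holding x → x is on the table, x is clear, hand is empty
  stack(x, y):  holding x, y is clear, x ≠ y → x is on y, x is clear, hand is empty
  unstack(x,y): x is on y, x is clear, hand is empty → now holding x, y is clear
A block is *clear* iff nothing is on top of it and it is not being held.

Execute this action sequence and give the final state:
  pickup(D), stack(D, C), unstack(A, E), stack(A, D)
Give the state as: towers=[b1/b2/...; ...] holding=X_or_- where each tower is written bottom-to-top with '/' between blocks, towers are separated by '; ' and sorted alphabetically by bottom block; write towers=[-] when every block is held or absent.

step 1 (pickup(D)): towers=[B/C; F/E/A] holding=D
step 2 (stack(D, C)): towers=[B/C/D; F/E/A] holding=-
step 3 (unstack(A, E)): towers=[B/C/D; F/E] holding=A
step 4 (stack(A, D)): towers=[B/C/D/A; F/E] holding=-

towers=[B/C/D/A; F/E] holding=-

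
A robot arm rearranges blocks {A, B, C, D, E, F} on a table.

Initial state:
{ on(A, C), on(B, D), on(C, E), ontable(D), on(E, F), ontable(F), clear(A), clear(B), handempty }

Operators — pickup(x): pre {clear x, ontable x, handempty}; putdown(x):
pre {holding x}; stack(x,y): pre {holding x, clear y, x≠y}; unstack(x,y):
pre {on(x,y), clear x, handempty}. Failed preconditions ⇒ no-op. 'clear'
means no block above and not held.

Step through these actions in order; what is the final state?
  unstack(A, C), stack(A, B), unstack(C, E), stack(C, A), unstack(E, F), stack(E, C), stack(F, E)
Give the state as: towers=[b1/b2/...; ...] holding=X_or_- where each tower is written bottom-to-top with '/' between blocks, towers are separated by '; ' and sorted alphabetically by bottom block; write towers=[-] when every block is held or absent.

step 1 (unstack(A, C)): towers=[D/B; F/E/C] holding=A
step 2 (stack(A, B)): towers=[D/B/A; F/E/C] holding=-
step 3 (unstack(C, E)): towers=[D/B/A; F/E] holding=C
step 4 (stack(C, A)): towers=[D/B/A/C; F/E] holding=-
step 5 (unstack(E, F)): towers=[D/B/A/C; F] holding=E
step 6 (stack(E, C)): towers=[D/B/A/C/E; F] holding=-
step 7 (stack(F, E)) [no-op]: towers=[D/B/A/C/E; F] holding=-

towers=[D/B/A/C/E; F] holding=-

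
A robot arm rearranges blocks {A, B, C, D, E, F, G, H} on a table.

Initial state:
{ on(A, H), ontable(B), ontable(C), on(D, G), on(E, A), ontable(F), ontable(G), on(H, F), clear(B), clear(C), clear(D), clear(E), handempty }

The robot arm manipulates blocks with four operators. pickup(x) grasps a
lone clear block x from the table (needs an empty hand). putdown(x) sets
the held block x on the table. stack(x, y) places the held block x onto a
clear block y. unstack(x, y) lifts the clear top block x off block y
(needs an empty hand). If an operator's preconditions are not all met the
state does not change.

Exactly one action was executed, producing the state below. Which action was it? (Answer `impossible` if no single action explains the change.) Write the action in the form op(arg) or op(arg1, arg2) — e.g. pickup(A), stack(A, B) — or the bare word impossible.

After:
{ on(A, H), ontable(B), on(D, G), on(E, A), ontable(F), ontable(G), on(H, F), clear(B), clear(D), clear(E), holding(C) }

pickup(C)

target: towers=[B; F/H/A/E; G/D] holding=C
     unstack(E, A) → towers=[B; C; F/H/A; G/D] holding=E
         pickup(B) → towers=[C; F/H/A/E; G/D] holding=B
     unstack(D, G) → towers=[B; C; F/H/A/E; G] holding=D
         pickup(C) → towers=[B; F/H/A/E; G/D] holding=C  ← match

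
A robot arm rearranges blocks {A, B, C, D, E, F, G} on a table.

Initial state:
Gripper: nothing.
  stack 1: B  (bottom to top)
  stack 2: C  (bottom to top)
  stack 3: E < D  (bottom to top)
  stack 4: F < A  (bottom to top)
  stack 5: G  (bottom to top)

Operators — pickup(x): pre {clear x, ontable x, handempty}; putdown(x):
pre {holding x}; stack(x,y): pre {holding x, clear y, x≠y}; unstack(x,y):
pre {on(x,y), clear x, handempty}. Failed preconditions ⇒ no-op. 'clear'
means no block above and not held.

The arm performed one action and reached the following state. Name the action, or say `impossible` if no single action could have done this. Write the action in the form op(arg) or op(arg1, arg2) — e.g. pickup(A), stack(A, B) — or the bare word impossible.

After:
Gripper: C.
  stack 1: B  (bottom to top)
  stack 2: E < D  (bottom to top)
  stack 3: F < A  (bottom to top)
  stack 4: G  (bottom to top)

pickup(C)

target: towers=[B; E/D; F/A; G] holding=C
         pickup(B) → towers=[C; E/D; F/A; G] holding=B
         pickup(G) → towers=[B; C; E/D; F/A] holding=G
     unstack(D, E) → towers=[B; C; E; F/A; G] holding=D
     unstack(A, F) → towers=[B; C; E/D; F; G] holding=A
         pickup(C) → towers=[B; E/D; F/A; G] holding=C  ← match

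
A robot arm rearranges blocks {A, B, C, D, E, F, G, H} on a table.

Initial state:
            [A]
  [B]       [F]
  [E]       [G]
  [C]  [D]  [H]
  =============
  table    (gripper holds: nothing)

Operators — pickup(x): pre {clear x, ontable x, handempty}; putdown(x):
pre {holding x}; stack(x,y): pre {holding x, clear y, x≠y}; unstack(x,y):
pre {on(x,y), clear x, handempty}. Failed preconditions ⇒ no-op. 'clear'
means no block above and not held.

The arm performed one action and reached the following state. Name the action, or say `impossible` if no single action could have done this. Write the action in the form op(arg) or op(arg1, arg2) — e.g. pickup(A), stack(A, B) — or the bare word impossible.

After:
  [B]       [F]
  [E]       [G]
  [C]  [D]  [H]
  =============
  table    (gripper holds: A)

target: towers=[C/E/B; D; H/G/F] holding=A
     unstack(A, F) → towers=[C/E/B; D; H/G/F] holding=A  ← match
     unstack(B, E) → towers=[C/E; D; H/G/F/A] holding=B
         pickup(D) → towers=[C/E/B; H/G/F/A] holding=D

unstack(A, F)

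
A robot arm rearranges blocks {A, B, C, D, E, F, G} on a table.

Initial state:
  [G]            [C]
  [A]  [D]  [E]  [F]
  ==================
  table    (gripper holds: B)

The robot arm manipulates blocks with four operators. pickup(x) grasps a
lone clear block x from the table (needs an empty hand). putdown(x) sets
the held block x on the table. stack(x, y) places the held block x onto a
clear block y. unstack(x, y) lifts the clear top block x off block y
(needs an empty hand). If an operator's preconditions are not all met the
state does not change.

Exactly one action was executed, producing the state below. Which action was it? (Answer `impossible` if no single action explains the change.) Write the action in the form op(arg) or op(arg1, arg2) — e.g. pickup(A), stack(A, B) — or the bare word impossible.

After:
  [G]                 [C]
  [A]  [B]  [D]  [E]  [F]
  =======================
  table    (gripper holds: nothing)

putdown(B)

target: towers=[A/G; B; D; E; F/C] holding=-
        putdown(B) → towers=[A/G; B; D; E; F/C] holding=-  ← match
       stack(B, G) → towers=[A/G/B; D; E; F/C] holding=-
       stack(B, D) → towers=[A/G; D/B; E; F/C] holding=-
       stack(B, E) → towers=[A/G; D; E/B; F/C] holding=-
       stack(B, C) → towers=[A/G; D; E; F/C/B] holding=-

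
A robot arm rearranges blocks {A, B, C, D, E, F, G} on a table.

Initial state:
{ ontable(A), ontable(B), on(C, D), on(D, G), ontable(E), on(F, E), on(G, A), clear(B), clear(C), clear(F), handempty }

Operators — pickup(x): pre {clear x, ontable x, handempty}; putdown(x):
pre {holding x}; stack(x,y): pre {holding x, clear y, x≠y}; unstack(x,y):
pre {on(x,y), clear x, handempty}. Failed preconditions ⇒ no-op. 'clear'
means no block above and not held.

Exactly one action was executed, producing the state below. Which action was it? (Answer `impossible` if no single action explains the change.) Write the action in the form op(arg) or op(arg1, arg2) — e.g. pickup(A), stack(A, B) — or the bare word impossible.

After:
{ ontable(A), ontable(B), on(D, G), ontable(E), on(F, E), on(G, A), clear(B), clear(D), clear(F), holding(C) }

unstack(C, D)

target: towers=[A/G/D; B; E/F] holding=C
         pickup(B) → towers=[A/G/D/C; E/F] holding=B
     unstack(F, E) → towers=[A/G/D/C; B; E] holding=F
     unstack(C, D) → towers=[A/G/D; B; E/F] holding=C  ← match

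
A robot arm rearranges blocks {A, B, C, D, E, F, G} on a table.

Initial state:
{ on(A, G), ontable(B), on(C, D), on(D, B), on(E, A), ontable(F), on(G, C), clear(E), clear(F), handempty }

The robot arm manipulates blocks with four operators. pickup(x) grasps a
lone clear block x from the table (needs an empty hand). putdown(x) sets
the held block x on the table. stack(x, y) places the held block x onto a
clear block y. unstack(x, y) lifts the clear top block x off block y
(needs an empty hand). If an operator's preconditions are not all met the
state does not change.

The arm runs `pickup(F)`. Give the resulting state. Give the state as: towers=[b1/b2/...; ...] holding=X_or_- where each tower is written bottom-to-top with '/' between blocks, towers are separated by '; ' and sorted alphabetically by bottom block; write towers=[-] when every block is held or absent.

towers=[B/D/C/G/A/E] holding=F

before: towers=[B/D/C/G/A/E; F] holding=-
pre[pickup(F)]: clear(F) yes, ontable(F) yes, handempty yes
all met → apply pickup(F)
after:  towers=[B/D/C/G/A/E] holding=F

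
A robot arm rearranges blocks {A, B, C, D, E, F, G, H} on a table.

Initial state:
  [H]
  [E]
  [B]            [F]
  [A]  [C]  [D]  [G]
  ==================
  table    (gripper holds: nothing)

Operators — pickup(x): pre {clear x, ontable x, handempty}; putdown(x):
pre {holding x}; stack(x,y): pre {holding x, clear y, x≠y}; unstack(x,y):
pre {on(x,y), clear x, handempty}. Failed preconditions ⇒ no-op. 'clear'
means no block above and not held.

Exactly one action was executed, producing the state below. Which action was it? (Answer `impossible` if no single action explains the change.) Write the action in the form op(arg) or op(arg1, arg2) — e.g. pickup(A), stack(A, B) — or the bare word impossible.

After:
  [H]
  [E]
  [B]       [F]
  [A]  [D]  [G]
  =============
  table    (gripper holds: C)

target: towers=[A/B/E/H; D; G/F] holding=C
     unstack(H, E) → towers=[A/B/E; C; D; G/F] holding=H
     unstack(F, G) → towers=[A/B/E/H; C; D; G] holding=F
         pickup(D) → towers=[A/B/E/H; C; G/F] holding=D
         pickup(C) → towers=[A/B/E/H; D; G/F] holding=C  ← match

pickup(C)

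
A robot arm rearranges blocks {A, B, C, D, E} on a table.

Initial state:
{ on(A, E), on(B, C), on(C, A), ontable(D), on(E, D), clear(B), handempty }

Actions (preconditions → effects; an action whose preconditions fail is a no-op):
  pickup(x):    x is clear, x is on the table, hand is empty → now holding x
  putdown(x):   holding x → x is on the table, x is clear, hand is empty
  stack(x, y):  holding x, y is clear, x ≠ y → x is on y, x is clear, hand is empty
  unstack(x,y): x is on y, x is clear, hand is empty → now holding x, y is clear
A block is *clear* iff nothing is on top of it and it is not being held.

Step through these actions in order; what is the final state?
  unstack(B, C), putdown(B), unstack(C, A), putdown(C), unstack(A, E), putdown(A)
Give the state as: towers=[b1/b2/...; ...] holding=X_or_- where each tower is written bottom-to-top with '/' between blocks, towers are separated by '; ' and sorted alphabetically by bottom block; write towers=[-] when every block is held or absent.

step 1 (unstack(B, C)): towers=[D/E/A/C] holding=B
step 2 (putdown(B)): towers=[B; D/E/A/C] holding=-
step 3 (unstack(C, A)): towers=[B; D/E/A] holding=C
step 4 (putdown(C)): towers=[B; C; D/E/A] holding=-
step 5 (unstack(A, E)): towers=[B; C; D/E] holding=A
step 6 (putdown(A)): towers=[A; B; C; D/E] holding=-

towers=[A; B; C; D/E] holding=-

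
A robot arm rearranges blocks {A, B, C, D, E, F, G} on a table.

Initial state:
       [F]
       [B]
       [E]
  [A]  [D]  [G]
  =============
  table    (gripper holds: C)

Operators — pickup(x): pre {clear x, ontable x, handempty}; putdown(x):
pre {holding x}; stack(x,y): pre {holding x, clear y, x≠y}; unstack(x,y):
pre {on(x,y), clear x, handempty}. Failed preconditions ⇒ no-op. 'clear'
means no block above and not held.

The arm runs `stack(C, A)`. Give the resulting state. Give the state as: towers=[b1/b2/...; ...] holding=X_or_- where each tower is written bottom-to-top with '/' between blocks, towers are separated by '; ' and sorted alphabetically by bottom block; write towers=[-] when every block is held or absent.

towers=[A/C; D/E/B/F; G] holding=-

before: towers=[A; D/E/B/F; G] holding=C
pre[stack(C, A)]: holding(C) ok, clear(A) ok, C≠A ok
all met → apply stack(C, A)
after:  towers=[A/C; D/E/B/F; G] holding=-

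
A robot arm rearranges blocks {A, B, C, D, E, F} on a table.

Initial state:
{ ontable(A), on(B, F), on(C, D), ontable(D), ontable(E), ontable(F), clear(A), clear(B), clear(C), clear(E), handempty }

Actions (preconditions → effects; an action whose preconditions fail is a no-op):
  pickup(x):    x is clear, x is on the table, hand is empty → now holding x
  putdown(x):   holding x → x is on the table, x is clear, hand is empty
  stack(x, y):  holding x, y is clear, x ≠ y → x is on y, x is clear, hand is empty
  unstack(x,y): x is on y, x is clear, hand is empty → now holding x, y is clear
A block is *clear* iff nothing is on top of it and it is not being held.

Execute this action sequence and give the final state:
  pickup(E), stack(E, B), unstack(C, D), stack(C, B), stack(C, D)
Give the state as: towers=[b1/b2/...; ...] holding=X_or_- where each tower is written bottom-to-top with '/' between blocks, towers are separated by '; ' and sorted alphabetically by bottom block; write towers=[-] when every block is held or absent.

step 1 (pickup(E)): towers=[A; D/C; F/B] holding=E
step 2 (stack(E, B)): towers=[A; D/C; F/B/E] holding=-
step 3 (unstack(C, D)): towers=[A; D; F/B/E] holding=C
step 4 (stack(C, B)) [no-op]: towers=[A; D; F/B/E] holding=C
step 5 (stack(C, D)): towers=[A; D/C; F/B/E] holding=-

towers=[A; D/C; F/B/E] holding=-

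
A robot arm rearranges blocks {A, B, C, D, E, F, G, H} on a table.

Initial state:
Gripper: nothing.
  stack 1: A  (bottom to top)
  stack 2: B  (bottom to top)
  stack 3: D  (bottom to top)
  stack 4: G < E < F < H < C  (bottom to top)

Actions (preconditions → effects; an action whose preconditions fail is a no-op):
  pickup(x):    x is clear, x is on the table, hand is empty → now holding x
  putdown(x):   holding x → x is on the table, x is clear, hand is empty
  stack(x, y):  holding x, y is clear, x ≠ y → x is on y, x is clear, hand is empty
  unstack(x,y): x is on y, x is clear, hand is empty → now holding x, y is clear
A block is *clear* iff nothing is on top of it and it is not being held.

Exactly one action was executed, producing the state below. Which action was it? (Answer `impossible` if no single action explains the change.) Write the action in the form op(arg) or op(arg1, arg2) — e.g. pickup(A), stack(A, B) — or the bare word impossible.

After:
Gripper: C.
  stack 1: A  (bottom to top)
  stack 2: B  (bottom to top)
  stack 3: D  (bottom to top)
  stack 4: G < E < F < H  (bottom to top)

target: towers=[A; B; D; G/E/F/H] holding=C
         pickup(A) → towers=[B; D; G/E/F/H/C] holding=A
         pickup(B) → towers=[A; D; G/E/F/H/C] holding=B
         pickup(D) → towers=[A; B; G/E/F/H/C] holding=D
     unstack(C, H) → towers=[A; B; D; G/E/F/H] holding=C  ← match

unstack(C, H)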